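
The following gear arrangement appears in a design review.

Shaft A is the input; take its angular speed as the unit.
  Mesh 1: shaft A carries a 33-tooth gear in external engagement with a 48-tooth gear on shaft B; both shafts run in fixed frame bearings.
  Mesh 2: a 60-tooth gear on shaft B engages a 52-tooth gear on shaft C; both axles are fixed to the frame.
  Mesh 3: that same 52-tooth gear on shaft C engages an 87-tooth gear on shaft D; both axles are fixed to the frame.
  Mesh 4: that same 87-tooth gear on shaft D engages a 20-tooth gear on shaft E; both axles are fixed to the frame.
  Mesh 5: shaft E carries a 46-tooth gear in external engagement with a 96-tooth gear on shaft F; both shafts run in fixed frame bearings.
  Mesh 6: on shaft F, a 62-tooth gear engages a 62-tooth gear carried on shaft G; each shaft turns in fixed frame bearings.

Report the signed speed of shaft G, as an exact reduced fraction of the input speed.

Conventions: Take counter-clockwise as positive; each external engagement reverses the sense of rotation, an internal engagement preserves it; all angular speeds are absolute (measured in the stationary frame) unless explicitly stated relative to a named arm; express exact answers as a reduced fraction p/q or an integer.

253/256

6-mesh fixed-axis compound train (all bearings frame-fixed)
mesh 1 [33T→48T]: |ω|/ω_in = 1×33/48 = 11/16, sense flips to −
mesh 2 [60T→52T]: |ω|/ω_in = (11/16)×60/52 = 165/208, sense flips to +
mesh 3 [52T→87T]: |ω|/ω_in = (165/208)×52/87 = 55/116, sense flips to −
mesh 4 [87T→20T]: |ω|/ω_in = (55/116)×87/20 = 33/16, sense flips to +
mesh 5 [46T→96T]: |ω|/ω_in = (33/16)×46/96 = 253/256, sense flips to −
mesh 6 [62T→62T]: |ω|/ω_in = (253/256)×62/62 = 253/256, sense flips to +
signed output speed (× input speed) = 253/256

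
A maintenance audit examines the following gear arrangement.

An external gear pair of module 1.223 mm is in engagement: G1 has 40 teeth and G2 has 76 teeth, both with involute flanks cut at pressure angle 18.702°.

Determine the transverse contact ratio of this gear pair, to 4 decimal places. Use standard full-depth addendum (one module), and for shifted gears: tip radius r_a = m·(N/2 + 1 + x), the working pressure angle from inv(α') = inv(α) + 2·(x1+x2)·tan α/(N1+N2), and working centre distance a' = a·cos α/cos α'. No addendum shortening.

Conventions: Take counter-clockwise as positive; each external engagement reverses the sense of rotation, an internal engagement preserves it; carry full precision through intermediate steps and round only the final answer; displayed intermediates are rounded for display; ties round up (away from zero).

single-mesh involute tooth geometry (40T engaging 76T at module 1.223)
base radii: r_b1 = 23.168490, r_b2 = 44.020130
tip radii: r_a1 = 25.683000, r_a2 = 47.697000
no profile shift: α' = α, a' = a
action lengths: √(r_a1²−r_b1²) = 11.083211, √(r_a2²−r_b2²) = 18.363876
base pitch p_b = π·m·cos α = 3.639298
CR = (11.083211 + 18.363876 − 70.934000·sin 18.70200°)/3.639298 = 1.841668
contact ratio ≈ 1.8417

1.8417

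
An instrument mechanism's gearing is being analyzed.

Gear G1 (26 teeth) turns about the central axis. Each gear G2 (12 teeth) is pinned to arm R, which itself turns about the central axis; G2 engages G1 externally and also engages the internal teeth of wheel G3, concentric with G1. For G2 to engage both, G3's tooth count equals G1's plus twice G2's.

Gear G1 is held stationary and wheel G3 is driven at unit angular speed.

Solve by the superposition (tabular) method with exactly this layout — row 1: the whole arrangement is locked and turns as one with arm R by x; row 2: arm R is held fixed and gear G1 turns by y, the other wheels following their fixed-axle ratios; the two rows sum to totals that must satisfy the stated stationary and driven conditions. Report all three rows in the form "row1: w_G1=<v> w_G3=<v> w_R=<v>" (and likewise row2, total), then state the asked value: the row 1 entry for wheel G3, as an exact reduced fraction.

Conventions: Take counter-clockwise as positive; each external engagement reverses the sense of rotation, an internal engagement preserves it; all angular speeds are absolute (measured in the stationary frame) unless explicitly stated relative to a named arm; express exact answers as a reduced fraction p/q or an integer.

row1: w_G1=25/38 w_G3=25/38 w_R=25/38
row2: w_G1=-25/38 w_G3=13/38 w_R=0
total: w_G1=0 w_G3=1 w_R=25/38
asked value: 25/38

planetary set (26T centre, 12T on arm, 50T internal) — Willis relation
row 1 (train locked, turned with arm): all members turn x
row 2: sun turns y, ring = −(26/50)·y, arm 0
boundary: total ω_sun = x + y = 0 and total ω_ring = x − (26/50)·y = 1  ⇒  y = -25/38, x = 25/38
row 2 ring = −(26/50)·(-25/38) = 13/38
totals (row 1 + row 2): sun 25/38 + (-25/38) = 0, ring 25/38 + 13/38 = 1, arm 25/38 + 0 = 25/38
asked cell (row1, ring) = 25/38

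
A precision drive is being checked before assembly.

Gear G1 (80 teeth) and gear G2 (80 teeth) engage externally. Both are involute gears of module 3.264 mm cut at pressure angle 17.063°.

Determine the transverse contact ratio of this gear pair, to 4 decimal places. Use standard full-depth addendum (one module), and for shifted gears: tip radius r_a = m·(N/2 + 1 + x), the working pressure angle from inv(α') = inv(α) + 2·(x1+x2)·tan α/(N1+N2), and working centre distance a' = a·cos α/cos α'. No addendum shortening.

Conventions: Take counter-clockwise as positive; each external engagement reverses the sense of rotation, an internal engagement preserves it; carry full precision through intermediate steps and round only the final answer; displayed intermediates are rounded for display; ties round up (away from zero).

single-mesh involute tooth geometry (80T engaging 80T at module 3.264)
base radii: r_b1 = 124.813101, r_b2 = 124.813101
tip radii: r_a1 = 133.824000, r_a2 = 133.824000
no profile shift: α' = α, a' = a
action lengths: √(r_a1²−r_b1²) = 48.275799, √(r_a2²−r_b2²) = 48.275799
base pitch p_b = π·m·cos α = 9.802798
CR = (48.275799 + 48.275799 − 261.120000·sin 17.06300°)/9.802798 = 2.033396
contact ratio ≈ 2.0334

2.0334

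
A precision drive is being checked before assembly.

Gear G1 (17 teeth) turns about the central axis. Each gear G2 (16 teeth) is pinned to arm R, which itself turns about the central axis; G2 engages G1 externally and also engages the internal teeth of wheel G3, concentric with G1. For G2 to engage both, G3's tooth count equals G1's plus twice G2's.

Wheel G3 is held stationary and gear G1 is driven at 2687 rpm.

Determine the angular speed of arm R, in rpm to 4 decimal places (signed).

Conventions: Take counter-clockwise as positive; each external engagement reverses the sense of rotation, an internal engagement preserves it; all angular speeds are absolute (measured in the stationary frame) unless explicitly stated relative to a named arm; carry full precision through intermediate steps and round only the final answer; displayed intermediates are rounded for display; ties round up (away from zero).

+692.1061 rpm

topology: planetary set — G1 17T / G2 16T / G3 49T, arm = carrier (Willis)
normalise by the input: solve with ω_sun = 1, then scale by 2687 rpm
ring teeth: 17 + 2·16 = 49
17(ω_sun−ω_arm) = −49(ω_ring−ω_arm),  ω_ring = 0, ω_sun = 1
17(1−ω_arm) = −49(0−ω_arm)  ⇒  66·ω_arm = 17  ⇒  ω_arm = 17/66
scale: ω_arm = 17/66 × 2687 rpm = +692.1061 rpm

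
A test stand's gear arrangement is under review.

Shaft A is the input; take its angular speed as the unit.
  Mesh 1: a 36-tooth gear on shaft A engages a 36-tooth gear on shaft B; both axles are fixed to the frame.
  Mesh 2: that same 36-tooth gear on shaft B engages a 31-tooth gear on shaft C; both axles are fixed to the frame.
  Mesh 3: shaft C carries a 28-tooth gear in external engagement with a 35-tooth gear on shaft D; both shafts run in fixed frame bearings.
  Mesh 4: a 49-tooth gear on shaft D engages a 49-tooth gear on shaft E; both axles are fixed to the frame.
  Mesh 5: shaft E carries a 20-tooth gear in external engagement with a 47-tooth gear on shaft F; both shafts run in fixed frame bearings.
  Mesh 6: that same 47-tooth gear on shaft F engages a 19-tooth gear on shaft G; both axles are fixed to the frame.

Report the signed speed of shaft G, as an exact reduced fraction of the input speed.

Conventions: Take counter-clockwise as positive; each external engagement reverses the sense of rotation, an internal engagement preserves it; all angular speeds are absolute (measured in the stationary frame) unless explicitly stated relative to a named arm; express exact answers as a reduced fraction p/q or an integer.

6-mesh fixed-axis compound train (all bearings frame-fixed)
mesh 1 [36T→36T]: |ω|/ω_in = 1×36/36 = 1, sense flips to −
mesh 2 [36T→31T]: |ω|/ω_in = 1×36/31 = 36/31, sense flips to +
mesh 3 [28T→35T]: |ω|/ω_in = (36/31)×28/35 = 144/155, sense flips to −
mesh 4 [49T→49T]: |ω|/ω_in = (144/155)×49/49 = 144/155, sense flips to +
mesh 5 [20T→47T]: |ω|/ω_in = (144/155)×20/47 = 576/1457, sense flips to −
mesh 6 [47T→19T]: |ω|/ω_in = (576/1457)×47/19 = 576/589, sense flips to +
signed output speed (× input speed) = 576/589

576/589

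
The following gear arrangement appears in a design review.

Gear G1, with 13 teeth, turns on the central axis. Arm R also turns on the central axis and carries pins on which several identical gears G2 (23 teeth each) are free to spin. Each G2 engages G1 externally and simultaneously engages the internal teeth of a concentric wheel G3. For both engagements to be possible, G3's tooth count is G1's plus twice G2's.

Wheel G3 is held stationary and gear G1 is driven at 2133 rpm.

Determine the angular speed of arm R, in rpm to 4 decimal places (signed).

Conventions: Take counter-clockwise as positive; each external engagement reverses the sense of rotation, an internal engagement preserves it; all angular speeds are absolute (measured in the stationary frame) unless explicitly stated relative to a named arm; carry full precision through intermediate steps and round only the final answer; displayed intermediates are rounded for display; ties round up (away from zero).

+385.1250 rpm

recognized (axles ride arm R): planetary set, 13/23/59 teeth
normalise by the input: solve with ω_sun = 1, then scale by 2133 rpm
ring teeth: 13 + 2·23 = 59
13(ω_sun−ω_arm) = −59(ω_ring−ω_arm),  ω_ring = 0, ω_sun = 1
13(1−ω_arm) = −59(0−ω_arm)  ⇒  72·ω_arm = 13  ⇒  ω_arm = 13/72
scale: ω_arm = 13/72 × 2133 rpm = +385.1250 rpm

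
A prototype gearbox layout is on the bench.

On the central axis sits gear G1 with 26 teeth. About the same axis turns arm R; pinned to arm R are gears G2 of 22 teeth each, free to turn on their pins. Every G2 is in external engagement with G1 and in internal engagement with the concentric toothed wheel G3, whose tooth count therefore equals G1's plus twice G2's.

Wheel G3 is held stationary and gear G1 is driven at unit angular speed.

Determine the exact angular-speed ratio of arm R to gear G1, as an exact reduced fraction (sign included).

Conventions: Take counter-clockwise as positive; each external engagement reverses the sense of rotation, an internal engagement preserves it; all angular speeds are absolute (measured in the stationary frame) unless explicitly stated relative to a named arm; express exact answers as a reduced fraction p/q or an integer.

topology: planetary set — G1 26T / G2 22T / G3 70T, arm = carrier (Willis)
ring teeth: 26 + 2·22 = 70
26(ω_sun−ω_arm) = −70(ω_ring−ω_arm),  ω_ring = 0, ω_sun = 1
26(1−ω_arm) = −70(0−ω_arm)  ⇒  96·ω_arm = 26  ⇒  ω_arm = 13/48
ω_out/ω_in = 13/48

13/48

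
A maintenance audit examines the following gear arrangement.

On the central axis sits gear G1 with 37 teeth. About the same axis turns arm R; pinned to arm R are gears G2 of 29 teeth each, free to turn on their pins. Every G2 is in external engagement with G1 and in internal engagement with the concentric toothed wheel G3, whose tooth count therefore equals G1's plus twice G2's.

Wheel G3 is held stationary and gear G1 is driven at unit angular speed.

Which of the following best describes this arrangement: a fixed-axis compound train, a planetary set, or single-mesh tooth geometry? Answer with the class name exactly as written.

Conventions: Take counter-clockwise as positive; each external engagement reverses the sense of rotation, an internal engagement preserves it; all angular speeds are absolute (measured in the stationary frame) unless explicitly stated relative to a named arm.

topology: planetary set — G1 37T / G2 29T / G3 95T, arm = carrier (Willis)
classification: planetary set

planetary set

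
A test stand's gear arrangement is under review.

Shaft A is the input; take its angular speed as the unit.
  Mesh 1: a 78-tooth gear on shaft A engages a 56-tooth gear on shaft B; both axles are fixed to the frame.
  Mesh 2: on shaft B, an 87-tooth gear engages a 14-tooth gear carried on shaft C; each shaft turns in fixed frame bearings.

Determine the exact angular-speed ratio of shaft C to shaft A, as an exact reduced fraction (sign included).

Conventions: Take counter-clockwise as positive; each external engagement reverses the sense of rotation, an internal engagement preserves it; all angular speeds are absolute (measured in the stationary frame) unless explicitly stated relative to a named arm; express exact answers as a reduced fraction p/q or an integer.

3393/392

class = fixed-axis compound train [2 meshes; 2 ratios multiply, 2 sense flips]
mesh 1 [78T→56T]: running ratio 39/28, sense −
mesh 2 [87T→14T]: running ratio 3393/392, sense +
ω_out/ω_in = 3393/392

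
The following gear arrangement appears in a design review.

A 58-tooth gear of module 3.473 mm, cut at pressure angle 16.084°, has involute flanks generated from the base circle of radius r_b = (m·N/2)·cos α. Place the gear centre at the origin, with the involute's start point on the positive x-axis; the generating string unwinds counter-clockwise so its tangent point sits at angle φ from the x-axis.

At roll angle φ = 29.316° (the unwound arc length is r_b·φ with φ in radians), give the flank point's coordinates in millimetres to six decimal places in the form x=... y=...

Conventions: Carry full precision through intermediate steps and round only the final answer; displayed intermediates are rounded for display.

x=108.625117 y=4.208950

class = single-mesh tooth geometry [base-circle involute, m = 3.473, 58T]
pitch radius r_p = m·N/2 = 3.473·58/2 = 100.717000
base radius r_b = r_p·cos α = 100.717000·cos 16.084° = 96.774590
roll angle φ = 29.316° = 0.51166072 rad
x = r_b·(cos φ + φ·sin φ) = 108.625117
y = r_b·(sin φ − φ·cos φ) = 4.208950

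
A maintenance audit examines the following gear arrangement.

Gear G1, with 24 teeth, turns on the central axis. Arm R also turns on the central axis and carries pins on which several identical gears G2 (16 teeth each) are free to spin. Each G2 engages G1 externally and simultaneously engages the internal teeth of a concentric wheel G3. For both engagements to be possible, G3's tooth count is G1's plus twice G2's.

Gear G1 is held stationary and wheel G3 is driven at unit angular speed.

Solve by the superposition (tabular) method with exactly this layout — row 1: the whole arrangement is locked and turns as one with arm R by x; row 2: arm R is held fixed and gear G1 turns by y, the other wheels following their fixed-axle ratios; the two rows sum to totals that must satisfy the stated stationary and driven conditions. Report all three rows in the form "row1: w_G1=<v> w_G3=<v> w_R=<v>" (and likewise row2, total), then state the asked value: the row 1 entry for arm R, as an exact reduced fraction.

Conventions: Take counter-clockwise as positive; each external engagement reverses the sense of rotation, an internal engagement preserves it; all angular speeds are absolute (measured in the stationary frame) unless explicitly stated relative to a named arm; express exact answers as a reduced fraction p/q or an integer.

row1: w_G1=7/10 w_G3=7/10 w_R=7/10
row2: w_G1=-7/10 w_G3=3/10 w_R=0
total: w_G1=0 w_G3=1 w_R=7/10
asked value: 7/10

recognized (axles ride arm R): planetary set, 24/16/56 teeth
row 1 (train locked, turned with arm): all members turn x
superposition row 2 [arm held]: sun y, ring −(24/56)·y, arm 0
boundary: total ω_sun = x + y = 0 and total ω_ring = x − (24/56)·y = 1  ⇒  y = -7/10, x = 7/10
row 2 ring = −(24/56)·(-7/10) = 3/10
totals (row 1 + row 2): sun 7/10 + (-7/10) = 0, ring 7/10 + 3/10 = 1, arm 7/10 + 0 = 7/10
asked cell (row1, arm) = 7/10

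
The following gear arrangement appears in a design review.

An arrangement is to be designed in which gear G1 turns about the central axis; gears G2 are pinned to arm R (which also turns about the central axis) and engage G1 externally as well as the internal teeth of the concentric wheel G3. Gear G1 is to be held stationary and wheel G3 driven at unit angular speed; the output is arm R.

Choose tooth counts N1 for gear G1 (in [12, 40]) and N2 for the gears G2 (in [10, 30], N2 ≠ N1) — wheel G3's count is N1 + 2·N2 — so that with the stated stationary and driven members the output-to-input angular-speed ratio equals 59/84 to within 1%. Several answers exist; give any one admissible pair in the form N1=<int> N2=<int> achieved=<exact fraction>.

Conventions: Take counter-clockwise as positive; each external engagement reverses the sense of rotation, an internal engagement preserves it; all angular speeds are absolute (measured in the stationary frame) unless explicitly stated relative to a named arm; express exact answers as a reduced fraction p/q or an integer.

N1=25 N2=17 achieved=59/84

topology: planetary set — design target 59/84, arm = carrier (Willis)
Willis with ω_sun = 0: ω_arm/ω_ring = N3/(N1+N3); set equal to 59/84  ⇒  N3/N1 = (59/84)/(1 − 59/84) = 59/25
N3 = N1 + 2·N2  ⇒  N2/N1 = (N3/N1 − 1)/2 = (59/25 − 1)/2 = 17/25
smallest multiple with N1 ≥ 12 and N2 ≥ 10: k = 1  ⇒  N1 = 1·25 = 25, N2 = 1·17 = 17 (N1 ≤ 40, N2 ≤ 30, N2 ≠ N1 ✓), N3 = 25 + 2·17 = 59
check: N3/(N1+N3) with N1 = 25, N3 = 59 gives 59/84; |achieved − target| = 0 ≤ 59/8400 ✓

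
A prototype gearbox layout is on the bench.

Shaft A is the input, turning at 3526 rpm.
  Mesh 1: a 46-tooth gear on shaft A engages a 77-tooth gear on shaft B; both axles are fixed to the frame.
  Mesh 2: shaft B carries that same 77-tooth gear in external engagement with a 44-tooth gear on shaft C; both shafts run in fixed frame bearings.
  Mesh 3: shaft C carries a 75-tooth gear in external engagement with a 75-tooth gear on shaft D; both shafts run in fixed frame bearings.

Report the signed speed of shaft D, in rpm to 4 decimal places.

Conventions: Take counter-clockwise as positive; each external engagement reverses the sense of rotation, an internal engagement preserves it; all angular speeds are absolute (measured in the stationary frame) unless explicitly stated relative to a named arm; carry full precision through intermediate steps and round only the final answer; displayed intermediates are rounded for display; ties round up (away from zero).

-3686.2727 rpm

3-mesh fixed-axis compound train (all bearings frame-fixed)
mesh 1 [46T→77T]: ω = 3526.0000×46/77 = 2106.4416 rpm, sense flips to −
mesh 2 [77T→44T]: ω = 2106.4416×77/44 = 3686.2727 rpm, sense flips to +
mesh 3 [75T→75T]: ω = 3686.2727×75/75 = 3686.2727 rpm, sense flips to −
signed output speed = -3686.2727 rpm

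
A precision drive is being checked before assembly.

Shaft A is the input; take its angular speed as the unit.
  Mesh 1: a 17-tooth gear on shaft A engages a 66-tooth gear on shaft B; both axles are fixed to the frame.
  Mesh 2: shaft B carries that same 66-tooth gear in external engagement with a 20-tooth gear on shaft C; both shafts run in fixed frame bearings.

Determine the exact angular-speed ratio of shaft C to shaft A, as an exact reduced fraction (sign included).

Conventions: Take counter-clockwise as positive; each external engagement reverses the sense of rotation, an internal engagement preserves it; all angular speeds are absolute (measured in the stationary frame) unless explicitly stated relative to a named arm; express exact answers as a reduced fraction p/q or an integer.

17/20

class = fixed-axis compound train [2 meshes; 2 ratios multiply, 2 sense flips]
mesh 1 [17T→66T]: running ratio 17/66, sense −
mesh 2 [66T→20T]: running ratio 17/20, sense +
ω_out/ω_in = 17/20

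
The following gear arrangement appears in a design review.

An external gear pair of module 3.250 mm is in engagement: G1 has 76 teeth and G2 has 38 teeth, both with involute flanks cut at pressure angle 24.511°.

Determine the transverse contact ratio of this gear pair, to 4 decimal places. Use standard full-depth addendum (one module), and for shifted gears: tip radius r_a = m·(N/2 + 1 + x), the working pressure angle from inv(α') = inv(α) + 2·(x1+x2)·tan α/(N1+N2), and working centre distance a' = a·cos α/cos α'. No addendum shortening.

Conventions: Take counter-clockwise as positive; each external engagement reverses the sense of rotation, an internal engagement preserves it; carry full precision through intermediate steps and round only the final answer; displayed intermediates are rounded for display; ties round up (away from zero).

1.5573

single-mesh involute tooth geometry (76T engaging 38T at module 3.250)
base radii: r_b1 = 112.370382, r_b2 = 56.185191
tip radii: r_a1 = 126.750000, r_a2 = 65.000000
no profile shift: α' = α, a' = a
action lengths: √(r_a1²−r_b1²) = 58.638380, √(r_a2²−r_b2²) = 32.683701
base pitch p_b = π·m·cos α = 9.290052
CR = (58.638380 + 32.683701 − 185.250000·sin 24.51100°)/9.290052 = 1.557343
contact ratio ≈ 1.5573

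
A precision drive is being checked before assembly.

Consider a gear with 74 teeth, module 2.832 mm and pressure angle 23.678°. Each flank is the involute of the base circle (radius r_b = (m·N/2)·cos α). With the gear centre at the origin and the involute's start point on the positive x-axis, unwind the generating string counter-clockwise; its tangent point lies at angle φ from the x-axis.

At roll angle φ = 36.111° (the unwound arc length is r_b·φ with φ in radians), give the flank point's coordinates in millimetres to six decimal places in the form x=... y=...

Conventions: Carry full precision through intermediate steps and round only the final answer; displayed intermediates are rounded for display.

class = single-mesh tooth geometry [base-circle involute, m = 2.832, 74T]
pitch radius r_p = m·N/2 = 2.832·74/2 = 104.784000
base radius r_b = r_p·cos α = 104.784000·cos 23.678° = 95.962954
roll angle φ = 36.111° = 0.63025585 rad
x = r_b·(cos φ + φ·sin φ) = 113.170931
y = r_b·(sin φ − φ·cos φ) = 7.694542

x=113.170931 y=7.694542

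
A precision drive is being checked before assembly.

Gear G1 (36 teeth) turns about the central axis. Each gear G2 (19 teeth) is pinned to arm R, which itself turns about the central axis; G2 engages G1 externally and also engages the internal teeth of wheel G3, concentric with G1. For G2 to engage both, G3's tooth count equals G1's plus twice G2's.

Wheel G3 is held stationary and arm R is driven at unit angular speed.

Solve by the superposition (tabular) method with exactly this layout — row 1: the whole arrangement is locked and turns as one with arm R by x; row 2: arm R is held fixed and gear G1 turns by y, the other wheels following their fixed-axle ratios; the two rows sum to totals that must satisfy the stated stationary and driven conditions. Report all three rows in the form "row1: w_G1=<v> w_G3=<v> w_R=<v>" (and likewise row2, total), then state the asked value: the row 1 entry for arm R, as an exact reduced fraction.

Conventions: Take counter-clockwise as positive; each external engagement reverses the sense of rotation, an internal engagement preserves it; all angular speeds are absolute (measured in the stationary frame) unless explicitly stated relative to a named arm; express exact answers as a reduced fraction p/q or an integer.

row1: w_G1=1 w_G3=1 w_R=1
row2: w_G1=37/18 w_G3=-1 w_R=0
total: w_G1=55/18 w_G3=0 w_R=1
asked value: 1

topology: planetary set — G1 36T / G2 19T / G3 74T, arm = carrier (Willis)
superposition row 1 [locked train]: every member turns x
row 2 (arm held, sun turns y): ω_ring = −(36/74)·y, ω_arm = 0
boundary: total ω_ring = x − (36/74)·y = 0 and total ω_arm = x = 1  ⇒  y = 37/18, x = 1
row 2 ring = −(36/74)·37/18 = -1
totals (row 1 + row 2): sun 1 + 37/18 = 55/18, ring 1 + (-1) = 0, arm 1 + 0 = 1
asked cell (row1, arm) = 1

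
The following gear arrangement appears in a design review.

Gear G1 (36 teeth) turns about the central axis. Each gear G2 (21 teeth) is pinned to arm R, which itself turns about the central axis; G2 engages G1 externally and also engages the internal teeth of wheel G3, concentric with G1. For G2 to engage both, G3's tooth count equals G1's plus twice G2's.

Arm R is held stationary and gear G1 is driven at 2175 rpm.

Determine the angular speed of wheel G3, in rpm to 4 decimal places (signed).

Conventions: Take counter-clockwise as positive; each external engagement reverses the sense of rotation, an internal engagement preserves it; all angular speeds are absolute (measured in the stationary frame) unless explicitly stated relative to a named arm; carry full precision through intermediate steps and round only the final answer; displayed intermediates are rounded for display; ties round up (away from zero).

-1003.8462 rpm

planetary set (36T centre, 21T on arm, 78T internal) — Willis relation
normalise by the input: solve with ω_sun = 1, then scale by 2175 rpm
ring teeth: 36 + 2·21 = 78
36(ω_sun−ω_arm) = −78(ω_ring−ω_arm),  ω_arm = 0, ω_sun = 1
ω_ring = 0 − (36/78)(1−0) = -6/13
scale: ω_ring = -6/13 × 2175 rpm = -1003.8462 rpm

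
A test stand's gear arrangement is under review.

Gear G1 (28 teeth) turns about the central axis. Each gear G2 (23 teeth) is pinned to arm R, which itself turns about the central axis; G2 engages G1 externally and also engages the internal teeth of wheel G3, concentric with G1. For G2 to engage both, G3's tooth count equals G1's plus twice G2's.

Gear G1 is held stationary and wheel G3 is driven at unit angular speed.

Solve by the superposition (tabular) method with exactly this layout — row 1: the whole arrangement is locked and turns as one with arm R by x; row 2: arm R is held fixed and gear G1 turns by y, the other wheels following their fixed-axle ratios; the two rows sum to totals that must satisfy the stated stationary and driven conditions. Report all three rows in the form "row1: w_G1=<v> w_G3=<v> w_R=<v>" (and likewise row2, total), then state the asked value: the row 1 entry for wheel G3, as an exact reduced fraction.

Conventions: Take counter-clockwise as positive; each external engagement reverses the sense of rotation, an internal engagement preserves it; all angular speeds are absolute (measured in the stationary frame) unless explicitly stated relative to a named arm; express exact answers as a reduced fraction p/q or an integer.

topology: planetary set — G1 28T / G2 23T / G3 74T, arm = carrier (Willis)
row 1: whole set turns with the arm by x
superposition row 2 [arm held]: sun y, ring −(28/74)·y, arm 0
boundary: total ω_sun = x + y = 0 and total ω_ring = x − (28/74)·y = 1  ⇒  y = -37/51, x = 37/51
row 2 ring = −(28/74)·(-37/51) = 14/51
totals (row 1 + row 2): sun 37/51 + (-37/51) = 0, ring 37/51 + 14/51 = 1, arm 37/51 + 0 = 37/51
asked cell (row1, ring) = 37/51

row1: w_G1=37/51 w_G3=37/51 w_R=37/51
row2: w_G1=-37/51 w_G3=14/51 w_R=0
total: w_G1=0 w_G3=1 w_R=37/51
asked value: 37/51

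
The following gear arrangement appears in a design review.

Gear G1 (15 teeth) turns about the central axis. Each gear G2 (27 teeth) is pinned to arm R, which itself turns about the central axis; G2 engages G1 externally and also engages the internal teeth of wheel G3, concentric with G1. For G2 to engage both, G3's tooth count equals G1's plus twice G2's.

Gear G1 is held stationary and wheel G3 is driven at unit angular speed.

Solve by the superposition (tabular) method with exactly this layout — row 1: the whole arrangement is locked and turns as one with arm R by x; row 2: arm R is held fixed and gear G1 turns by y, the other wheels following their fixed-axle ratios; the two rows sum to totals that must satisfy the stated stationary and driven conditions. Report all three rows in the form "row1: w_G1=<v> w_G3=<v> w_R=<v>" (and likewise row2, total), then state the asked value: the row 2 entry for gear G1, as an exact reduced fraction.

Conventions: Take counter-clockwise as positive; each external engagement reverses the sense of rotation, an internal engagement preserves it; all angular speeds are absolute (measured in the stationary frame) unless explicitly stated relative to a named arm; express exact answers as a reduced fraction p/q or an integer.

row1: w_G1=23/28 w_G3=23/28 w_R=23/28
row2: w_G1=-23/28 w_G3=5/28 w_R=0
total: w_G1=0 w_G3=1 w_R=23/28
asked value: -23/28

planetary set (15T centre, 27T on arm, 69T internal) — Willis relation
superposition row 1 [locked train]: every member turns x
row 2: sun turns y, ring = −(15/69)·y, arm 0
boundary: total ω_sun = x + y = 0 and total ω_ring = x − (15/69)·y = 1  ⇒  y = -23/28, x = 23/28
row 2 ring = −(15/69)·(-23/28) = 5/28
totals (row 1 + row 2): sun 23/28 + (-23/28) = 0, ring 23/28 + 5/28 = 1, arm 23/28 + 0 = 23/28
asked cell (row2, sun) = -23/28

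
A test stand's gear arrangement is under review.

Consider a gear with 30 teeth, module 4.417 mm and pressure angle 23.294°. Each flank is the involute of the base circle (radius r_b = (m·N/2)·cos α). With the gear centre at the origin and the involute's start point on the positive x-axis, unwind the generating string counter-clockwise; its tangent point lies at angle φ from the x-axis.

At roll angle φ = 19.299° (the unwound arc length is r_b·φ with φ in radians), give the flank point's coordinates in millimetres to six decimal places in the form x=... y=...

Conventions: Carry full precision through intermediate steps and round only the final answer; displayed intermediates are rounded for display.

recognized (one wheel, involute flank): single-mesh tooth geometry, m = 4.417, N = 30
pitch radius r_p = m·N/2 = 4.417·30/2 = 66.255000
base radius r_b = r_p·cos α = 66.255000·cos 23.294° = 60.854409
roll angle φ = 19.299° = 0.33683109 rad
x = r_b·(cos φ + φ·sin φ) = 64.209233
y = r_b·(sin φ − φ·cos φ) = 0.766429

x=64.209233 y=0.766429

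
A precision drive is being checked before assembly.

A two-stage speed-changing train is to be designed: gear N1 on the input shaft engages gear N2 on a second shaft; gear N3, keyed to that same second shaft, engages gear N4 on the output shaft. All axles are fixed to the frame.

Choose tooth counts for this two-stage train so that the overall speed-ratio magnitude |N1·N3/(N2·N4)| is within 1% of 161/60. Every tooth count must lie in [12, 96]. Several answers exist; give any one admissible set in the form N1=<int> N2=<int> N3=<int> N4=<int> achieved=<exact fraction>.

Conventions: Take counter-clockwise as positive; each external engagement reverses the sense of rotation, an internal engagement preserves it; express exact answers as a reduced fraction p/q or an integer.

N1=21 N2=12 N3=23 N4=15 achieved=161/60

topology: fixed-axis compound train — 2 stages, target 161/60
target = 161/60 in lowest terms: an exact hit needs N1·N3 = k·161 and N2·N4 = k·60 for one integer k, every count in [12, 96]; additionally prefer no 1:1 stage (N1 ≠ N2, N3 ≠ N4)
k = 1…2: no 1:1-free in-range split of k·161 and k·60 into factor pairs; take k = 3
k = 3: N1·N3 = 483 = 21·23, N2·N4 = 180 = 12·15
achieved = 21·23/(12·15) = 161/60; |achieved − target| = 0 ≤ 161/6000 ✓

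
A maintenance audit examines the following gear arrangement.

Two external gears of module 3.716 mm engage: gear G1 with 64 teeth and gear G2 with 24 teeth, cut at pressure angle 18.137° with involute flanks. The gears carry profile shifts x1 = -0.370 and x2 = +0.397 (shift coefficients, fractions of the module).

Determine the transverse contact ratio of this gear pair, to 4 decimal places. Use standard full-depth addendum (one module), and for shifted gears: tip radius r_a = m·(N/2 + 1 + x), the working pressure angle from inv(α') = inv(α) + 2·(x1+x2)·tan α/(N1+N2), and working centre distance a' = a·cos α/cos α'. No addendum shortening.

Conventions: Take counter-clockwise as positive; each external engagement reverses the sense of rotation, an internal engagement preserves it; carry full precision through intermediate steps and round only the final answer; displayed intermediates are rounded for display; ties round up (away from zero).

1.7008

topology: single-mesh involute geometry — m = 3.716, 64T/24T pair
base radii: r_b1 = 113.003846, r_b2 = 42.376442
tip radii: r_a1 = 121.253080, r_a2 = 49.783252
inv(α') = inv(18.137°) + 2·(-0.370+0.397)·tan α/(64+24) = 0.01121593  ⇒  α' = 18.24366°
a' = a·cos α / cos α' = 163.5040·cos 18.137°/cos 18.24366° = 163.604047
action lengths: √(r_a1²−r_b1²) = 43.959528, √(r_a2²−r_b2²) = 26.126793
base pitch p_b = π·m·cos α = 11.094127
CR = (43.959528 + 26.126793 − 163.604047·sin 18.24366°)/11.094127 = 1.700778
contact ratio ≈ 1.7008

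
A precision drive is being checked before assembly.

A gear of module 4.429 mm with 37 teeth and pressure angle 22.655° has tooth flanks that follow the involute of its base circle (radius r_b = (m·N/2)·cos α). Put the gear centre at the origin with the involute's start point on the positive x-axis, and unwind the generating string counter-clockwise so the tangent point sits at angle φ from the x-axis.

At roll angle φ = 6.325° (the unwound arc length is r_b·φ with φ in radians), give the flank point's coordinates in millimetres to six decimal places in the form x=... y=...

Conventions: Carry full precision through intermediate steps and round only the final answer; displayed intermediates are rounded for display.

recognized (one wheel, involute flank): single-mesh tooth geometry, m = 4.429, N = 37
pitch radius r_p = m·N/2 = 4.429·37/2 = 81.936500
base radius r_b = r_p·cos α = 81.936500·cos 22.655° = 75.614353
roll angle φ = 6.325° = 0.11039208 rad
x = r_b·(cos φ + φ·sin φ) = 76.073684
y = r_b·(sin φ − φ·cos φ) = 0.033866

x=76.073684 y=0.033866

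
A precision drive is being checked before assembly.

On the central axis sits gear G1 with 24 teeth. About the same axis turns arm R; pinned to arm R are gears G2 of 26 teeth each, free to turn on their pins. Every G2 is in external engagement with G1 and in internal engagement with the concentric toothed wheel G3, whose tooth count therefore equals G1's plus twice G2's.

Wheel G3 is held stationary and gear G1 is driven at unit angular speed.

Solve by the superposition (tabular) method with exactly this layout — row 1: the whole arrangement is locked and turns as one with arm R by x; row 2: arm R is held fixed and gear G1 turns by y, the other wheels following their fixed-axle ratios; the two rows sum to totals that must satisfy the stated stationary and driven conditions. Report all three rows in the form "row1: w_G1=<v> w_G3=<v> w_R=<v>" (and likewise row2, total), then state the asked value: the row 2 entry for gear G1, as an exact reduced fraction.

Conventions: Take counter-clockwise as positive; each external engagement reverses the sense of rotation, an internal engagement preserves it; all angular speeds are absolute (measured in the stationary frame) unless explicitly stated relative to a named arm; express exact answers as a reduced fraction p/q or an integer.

row1: w_G1=6/25 w_G3=6/25 w_R=6/25
row2: w_G1=19/25 w_G3=-6/25 w_R=0
total: w_G1=1 w_G3=0 w_R=6/25
asked value: 19/25

topology: planetary set — G1 24T / G2 26T / G3 76T, arm = carrier (Willis)
row 1 (train locked, turned with arm): all members turn x
row 2 — arm fixed, fixed-axis ratios: sun y, ring −(24/76)·y, arm 0
boundary: total ω_ring = x − (24/76)·y = 0 and total ω_sun = x + y = 1  ⇒  y = 19/25, x = 6/25
row 2 ring = −(24/76)·19/25 = -6/25
totals (row 1 + row 2): sun 6/25 + 19/25 = 1, ring 6/25 + (-6/25) = 0, arm 6/25 + 0 = 6/25
asked cell (row2, sun) = 19/25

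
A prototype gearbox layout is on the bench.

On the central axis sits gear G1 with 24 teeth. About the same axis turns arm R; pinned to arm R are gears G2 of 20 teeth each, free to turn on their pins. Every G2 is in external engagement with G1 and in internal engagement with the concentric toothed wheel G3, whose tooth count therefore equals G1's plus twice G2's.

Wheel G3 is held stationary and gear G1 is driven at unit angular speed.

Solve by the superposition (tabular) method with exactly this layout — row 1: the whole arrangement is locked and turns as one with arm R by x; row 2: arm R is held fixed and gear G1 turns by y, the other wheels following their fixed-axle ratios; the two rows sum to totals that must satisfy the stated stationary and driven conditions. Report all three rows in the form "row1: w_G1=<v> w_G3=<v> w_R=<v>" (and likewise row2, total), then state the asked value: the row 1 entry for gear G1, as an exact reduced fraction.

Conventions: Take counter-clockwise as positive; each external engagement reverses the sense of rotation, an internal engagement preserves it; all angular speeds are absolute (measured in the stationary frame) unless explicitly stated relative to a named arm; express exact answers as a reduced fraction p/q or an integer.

class = planetary set [G3 = 24+2·20 = 64; Willis about the carrier]
row 1 — lock + rotate with arm: ω_sun = ω_ring = ω_arm = x
superposition row 2 [arm held]: sun y, ring −(24/64)·y, arm 0
boundary: total ω_ring = x − (24/64)·y = 0 and total ω_sun = x + y = 1  ⇒  y = 8/11, x = 3/11
row 2 ring = −(24/64)·8/11 = -3/11
totals (row 1 + row 2): sun 3/11 + 8/11 = 1, ring 3/11 + (-3/11) = 0, arm 3/11 + 0 = 3/11
asked cell (row1, sun) = 3/11

row1: w_G1=3/11 w_G3=3/11 w_R=3/11
row2: w_G1=8/11 w_G3=-3/11 w_R=0
total: w_G1=1 w_G3=0 w_R=3/11
asked value: 3/11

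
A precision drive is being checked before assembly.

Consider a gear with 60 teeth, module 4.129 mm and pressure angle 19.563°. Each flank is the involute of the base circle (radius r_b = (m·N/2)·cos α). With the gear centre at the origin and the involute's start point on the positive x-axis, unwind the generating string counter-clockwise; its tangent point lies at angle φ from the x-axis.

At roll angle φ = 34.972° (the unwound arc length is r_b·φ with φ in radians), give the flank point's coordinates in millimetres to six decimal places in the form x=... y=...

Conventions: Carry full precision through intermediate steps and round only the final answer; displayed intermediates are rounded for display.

x=136.478375 y=8.522135

recognized (one wheel, involute flank): single-mesh tooth geometry, m = 4.129, N = 60
pitch radius r_p = m·N/2 = 4.129·60/2 = 123.870000
base radius r_b = r_p·cos α = 123.870000·cos 19.563° = 116.719466
roll angle φ = 34.972° = 0.61037655 rad
x = r_b·(cos φ + φ·sin φ) = 136.478375
y = r_b·(sin φ − φ·cos φ) = 8.522135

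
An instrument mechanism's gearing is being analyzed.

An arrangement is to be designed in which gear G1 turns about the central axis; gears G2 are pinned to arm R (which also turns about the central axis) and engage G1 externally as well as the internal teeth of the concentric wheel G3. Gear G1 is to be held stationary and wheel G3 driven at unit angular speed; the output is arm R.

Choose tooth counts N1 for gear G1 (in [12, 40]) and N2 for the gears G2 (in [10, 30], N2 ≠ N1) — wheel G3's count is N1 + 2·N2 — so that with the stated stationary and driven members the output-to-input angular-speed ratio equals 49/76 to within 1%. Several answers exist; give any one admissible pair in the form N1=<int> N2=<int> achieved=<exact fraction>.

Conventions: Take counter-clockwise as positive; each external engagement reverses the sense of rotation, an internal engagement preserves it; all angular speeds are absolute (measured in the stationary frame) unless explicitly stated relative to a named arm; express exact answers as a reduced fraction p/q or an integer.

class = planetary set [ratio 49/76 wanted; Willis about the carrier]
Willis with ω_sun = 0: ω_arm/ω_ring = N3/(N1+N3); set equal to 49/76  ⇒  N3/N1 = (49/76)/(1 − 49/76) = 49/27
N3 = N1 + 2·N2  ⇒  N2/N1 = (N3/N1 − 1)/2 = (49/27 − 1)/2 = 11/27
smallest multiple with N1 ≥ 12 and N2 ≥ 10: k = 1  ⇒  N1 = 1·27 = 27, N2 = 1·11 = 11 (N1 ≤ 40, N2 ≤ 30, N2 ≠ N1 ✓), N3 = 27 + 2·11 = 49
check: N3/(N1+N3) with N1 = 27, N3 = 49 gives 49/76; |achieved − target| = 0 ≤ 49/7600 ✓

N1=27 N2=11 achieved=49/76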